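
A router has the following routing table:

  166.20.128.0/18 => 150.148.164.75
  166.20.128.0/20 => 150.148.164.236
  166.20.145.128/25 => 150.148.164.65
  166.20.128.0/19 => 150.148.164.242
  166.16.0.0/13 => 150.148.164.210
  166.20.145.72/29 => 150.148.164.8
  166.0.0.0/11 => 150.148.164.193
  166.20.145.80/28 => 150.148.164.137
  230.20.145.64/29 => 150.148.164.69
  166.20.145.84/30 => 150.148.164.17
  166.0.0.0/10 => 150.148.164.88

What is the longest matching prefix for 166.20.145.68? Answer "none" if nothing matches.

166.20.128.0/19

Entries matching 166.20.145.68:
  166.0.0.0/10 (166.0.0.0 - 166.63.255.255)
  166.0.0.0/11 (166.0.0.0 - 166.31.255.255)
  166.16.0.0/13 (166.16.0.0 - 166.23.255.255)
  166.20.128.0/18 (166.20.128.0 - 166.20.191.255)
  166.20.128.0/19 (166.20.128.0 - 166.20.159.255)
Most specific is 166.20.128.0/19.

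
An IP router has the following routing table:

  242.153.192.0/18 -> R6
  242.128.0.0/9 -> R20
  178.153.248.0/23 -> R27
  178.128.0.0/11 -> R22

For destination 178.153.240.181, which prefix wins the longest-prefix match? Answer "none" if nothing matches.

178.128.0.0/11

Entries matching 178.153.240.181:
  178.128.0.0/11 (178.128.0.0 - 178.159.255.255)
Most specific is 178.128.0.0/11.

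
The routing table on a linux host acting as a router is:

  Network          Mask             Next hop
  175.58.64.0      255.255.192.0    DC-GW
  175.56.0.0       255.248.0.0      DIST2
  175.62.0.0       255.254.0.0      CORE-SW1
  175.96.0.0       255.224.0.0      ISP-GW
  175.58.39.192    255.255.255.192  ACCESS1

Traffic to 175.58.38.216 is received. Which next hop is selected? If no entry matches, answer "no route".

Routes whose prefix contains 175.58.38.216:
  175.56.0.0/13 (175.56.0.0 - 175.63.255.255) -> DIST2
More-specific entries that do NOT match:
  175.58.39.192/26 (175.58.39.192 - 175.58.39.255) does not contain 175.58.38.216
  175.58.64.0/18 (175.58.64.0 - 175.58.127.255) does not contain 175.58.38.216
  175.62.0.0/15 (175.62.0.0 - 175.63.255.255) does not contain 175.58.38.216
Longest matching prefix is /13 -> next hop DIST2.

DIST2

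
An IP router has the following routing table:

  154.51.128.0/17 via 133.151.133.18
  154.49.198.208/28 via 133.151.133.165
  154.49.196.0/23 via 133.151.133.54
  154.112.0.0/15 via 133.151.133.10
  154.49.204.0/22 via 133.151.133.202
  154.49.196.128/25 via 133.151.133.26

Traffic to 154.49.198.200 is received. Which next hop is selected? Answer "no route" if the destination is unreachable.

no route

No entry's prefix contains 154.49.198.200; there is no default route.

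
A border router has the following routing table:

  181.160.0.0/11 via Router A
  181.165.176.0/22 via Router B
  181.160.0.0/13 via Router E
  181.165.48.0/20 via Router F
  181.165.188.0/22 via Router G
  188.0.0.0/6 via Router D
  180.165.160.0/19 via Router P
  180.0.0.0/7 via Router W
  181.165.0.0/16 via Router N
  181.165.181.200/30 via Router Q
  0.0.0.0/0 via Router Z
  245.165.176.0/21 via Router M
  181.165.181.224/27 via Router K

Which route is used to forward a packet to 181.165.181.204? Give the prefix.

181.165.0.0/16

Entries matching 181.165.181.204:
  0.0.0.0/0 (default, matches everything)
  180.0.0.0/7 (180.0.0.0 - 181.255.255.255)
  181.160.0.0/11 (181.160.0.0 - 181.191.255.255)
  181.160.0.0/13 (181.160.0.0 - 181.167.255.255)
  181.165.0.0/16 (181.165.0.0 - 181.165.255.255)
Most specific is 181.165.0.0/16.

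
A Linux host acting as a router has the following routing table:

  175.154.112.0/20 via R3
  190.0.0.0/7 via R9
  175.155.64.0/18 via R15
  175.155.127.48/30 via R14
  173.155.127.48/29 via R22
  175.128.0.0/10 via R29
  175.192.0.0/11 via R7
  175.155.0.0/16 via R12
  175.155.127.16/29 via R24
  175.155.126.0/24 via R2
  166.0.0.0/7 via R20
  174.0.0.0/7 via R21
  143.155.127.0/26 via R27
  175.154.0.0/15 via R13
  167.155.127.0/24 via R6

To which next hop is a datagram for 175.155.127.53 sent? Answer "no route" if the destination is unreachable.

R15

Routes whose prefix contains 175.155.127.53:
  174.0.0.0/7 (174.0.0.0 - 175.255.255.255) -> R21
  175.128.0.0/10 (175.128.0.0 - 175.191.255.255) -> R29
  175.154.0.0/15 (175.154.0.0 - 175.155.255.255) -> R13
  175.155.0.0/16 (175.155.0.0 - 175.155.255.255) -> R12
  175.155.64.0/18 (175.155.64.0 - 175.155.127.255) -> R15
More-specific entries that do NOT match:
  175.155.127.48/30 (175.155.127.48 - 175.155.127.51) does not contain 175.155.127.53
  173.155.127.48/29 (173.155.127.48 - 173.155.127.55) does not contain 175.155.127.53
  175.155.127.16/29 (175.155.127.16 - 175.155.127.23) does not contain 175.155.127.53
  143.155.127.0/26 (143.155.127.0 - 143.155.127.63) does not contain 175.155.127.53
  175.155.126.0/24 (175.155.126.0 - 175.155.126.255) does not contain 175.155.127.53
  167.155.127.0/24 (167.155.127.0 - 167.155.127.255) does not contain 175.155.127.53
  175.154.112.0/20 (175.154.112.0 - 175.154.127.255) does not contain 175.155.127.53
Longest matching prefix is /18 -> next hop R15.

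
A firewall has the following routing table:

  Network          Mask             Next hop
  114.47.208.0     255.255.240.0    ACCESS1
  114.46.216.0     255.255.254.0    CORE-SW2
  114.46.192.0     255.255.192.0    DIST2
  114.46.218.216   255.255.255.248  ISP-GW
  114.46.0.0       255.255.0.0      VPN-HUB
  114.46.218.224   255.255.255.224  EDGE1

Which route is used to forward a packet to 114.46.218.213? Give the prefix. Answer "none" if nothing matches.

114.46.192.0/18

Entries matching 114.46.218.213:
  114.46.0.0/16 (114.46.0.0 - 114.46.255.255)
  114.46.192.0/18 (114.46.192.0 - 114.46.255.255)
Most specific is 114.46.192.0/18.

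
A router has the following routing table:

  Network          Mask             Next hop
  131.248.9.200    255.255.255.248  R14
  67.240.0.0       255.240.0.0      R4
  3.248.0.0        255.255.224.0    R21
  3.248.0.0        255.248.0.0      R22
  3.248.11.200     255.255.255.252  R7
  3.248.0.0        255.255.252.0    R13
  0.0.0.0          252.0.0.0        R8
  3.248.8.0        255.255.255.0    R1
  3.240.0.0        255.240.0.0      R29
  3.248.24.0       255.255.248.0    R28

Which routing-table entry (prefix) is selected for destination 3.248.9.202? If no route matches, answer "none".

3.248.0.0/19

Entries matching 3.248.9.202:
  0.0.0.0/6 (0.0.0.0 - 3.255.255.255)
  3.240.0.0/12 (3.240.0.0 - 3.255.255.255)
  3.248.0.0/13 (3.248.0.0 - 3.255.255.255)
  3.248.0.0/19 (3.248.0.0 - 3.248.31.255)
Most specific is 3.248.0.0/19.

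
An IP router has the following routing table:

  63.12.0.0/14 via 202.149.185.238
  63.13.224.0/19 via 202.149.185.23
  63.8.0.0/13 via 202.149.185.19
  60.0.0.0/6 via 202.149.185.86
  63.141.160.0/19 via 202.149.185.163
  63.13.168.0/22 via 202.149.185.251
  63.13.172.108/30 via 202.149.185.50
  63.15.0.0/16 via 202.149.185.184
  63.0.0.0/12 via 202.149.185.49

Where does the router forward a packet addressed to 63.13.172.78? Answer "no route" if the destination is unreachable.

202.149.185.238

Routes whose prefix contains 63.13.172.78:
  60.0.0.0/6 (60.0.0.0 - 63.255.255.255) -> 202.149.185.86
  63.0.0.0/12 (63.0.0.0 - 63.15.255.255) -> 202.149.185.49
  63.8.0.0/13 (63.8.0.0 - 63.15.255.255) -> 202.149.185.19
  63.12.0.0/14 (63.12.0.0 - 63.15.255.255) -> 202.149.185.238
More-specific entries that do NOT match:
  63.13.172.108/30 (63.13.172.108 - 63.13.172.111) does not contain 63.13.172.78
  63.13.168.0/22 (63.13.168.0 - 63.13.171.255) does not contain 63.13.172.78
  63.13.224.0/19 (63.13.224.0 - 63.13.255.255) does not contain 63.13.172.78
  63.141.160.0/19 (63.141.160.0 - 63.141.191.255) does not contain 63.13.172.78
  63.15.0.0/16 (63.15.0.0 - 63.15.255.255) does not contain 63.13.172.78
Longest matching prefix is /14 -> next hop 202.149.185.238.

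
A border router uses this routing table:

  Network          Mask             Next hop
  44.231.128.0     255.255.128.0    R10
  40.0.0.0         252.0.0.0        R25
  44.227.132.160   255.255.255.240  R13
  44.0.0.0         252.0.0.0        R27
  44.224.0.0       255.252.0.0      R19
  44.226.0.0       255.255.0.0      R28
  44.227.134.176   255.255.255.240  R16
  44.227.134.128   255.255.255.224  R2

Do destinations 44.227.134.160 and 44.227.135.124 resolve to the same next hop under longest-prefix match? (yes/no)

44.227.134.160: longest match 44.224.0.0/14 -> R19
44.227.135.124: longest match 44.224.0.0/14 -> R19

yes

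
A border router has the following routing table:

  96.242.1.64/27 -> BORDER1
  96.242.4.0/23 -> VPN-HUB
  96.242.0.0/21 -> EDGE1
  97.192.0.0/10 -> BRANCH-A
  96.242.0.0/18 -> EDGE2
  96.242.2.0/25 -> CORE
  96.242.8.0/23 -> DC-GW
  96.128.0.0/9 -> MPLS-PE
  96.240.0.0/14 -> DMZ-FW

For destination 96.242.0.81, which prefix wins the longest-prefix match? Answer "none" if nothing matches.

Entries matching 96.242.0.81:
  96.128.0.0/9 (96.128.0.0 - 96.255.255.255)
  96.240.0.0/14 (96.240.0.0 - 96.243.255.255)
  96.242.0.0/18 (96.242.0.0 - 96.242.63.255)
  96.242.0.0/21 (96.242.0.0 - 96.242.7.255)
Most specific is 96.242.0.0/21.

96.242.0.0/21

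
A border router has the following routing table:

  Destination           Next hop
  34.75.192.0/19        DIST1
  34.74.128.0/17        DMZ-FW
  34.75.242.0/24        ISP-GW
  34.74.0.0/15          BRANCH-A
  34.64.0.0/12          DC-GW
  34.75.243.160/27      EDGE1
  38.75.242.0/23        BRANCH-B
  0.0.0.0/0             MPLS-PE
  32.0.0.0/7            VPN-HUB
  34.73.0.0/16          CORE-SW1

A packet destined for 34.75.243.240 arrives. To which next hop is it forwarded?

Routes whose prefix contains 34.75.243.240:
  0.0.0.0/0 (default, matches everything) -> MPLS-PE
  34.64.0.0/12 (34.64.0.0 - 34.79.255.255) -> DC-GW
  34.74.0.0/15 (34.74.0.0 - 34.75.255.255) -> BRANCH-A
More-specific entries that do NOT match:
  34.75.243.160/27 (34.75.243.160 - 34.75.243.191) does not contain 34.75.243.240
  34.75.242.0/24 (34.75.242.0 - 34.75.242.255) does not contain 34.75.243.240
  38.75.242.0/23 (38.75.242.0 - 38.75.243.255) does not contain 34.75.243.240
  34.75.192.0/19 (34.75.192.0 - 34.75.223.255) does not contain 34.75.243.240
  34.74.128.0/17 (34.74.128.0 - 34.74.255.255) does not contain 34.75.243.240
  34.73.0.0/16 (34.73.0.0 - 34.73.255.255) does not contain 34.75.243.240
Longest matching prefix is /15 -> next hop BRANCH-A.

BRANCH-A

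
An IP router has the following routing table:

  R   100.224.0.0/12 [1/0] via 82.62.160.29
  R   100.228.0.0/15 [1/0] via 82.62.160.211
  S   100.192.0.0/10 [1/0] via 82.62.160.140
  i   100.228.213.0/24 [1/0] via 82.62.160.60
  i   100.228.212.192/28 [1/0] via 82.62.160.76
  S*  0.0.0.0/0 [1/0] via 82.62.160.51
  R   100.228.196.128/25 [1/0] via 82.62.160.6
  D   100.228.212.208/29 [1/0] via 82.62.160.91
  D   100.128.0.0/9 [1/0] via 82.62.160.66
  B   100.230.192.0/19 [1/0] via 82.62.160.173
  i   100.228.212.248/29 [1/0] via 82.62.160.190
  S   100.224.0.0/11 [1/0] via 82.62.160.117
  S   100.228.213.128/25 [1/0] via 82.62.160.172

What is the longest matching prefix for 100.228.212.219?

Entries matching 100.228.212.219:
  0.0.0.0/0 (default, matches everything)
  100.128.0.0/9 (100.128.0.0 - 100.255.255.255)
  100.192.0.0/10 (100.192.0.0 - 100.255.255.255)
  100.224.0.0/11 (100.224.0.0 - 100.255.255.255)
  100.224.0.0/12 (100.224.0.0 - 100.239.255.255)
  100.228.0.0/15 (100.228.0.0 - 100.229.255.255)
Most specific is 100.228.0.0/15.

100.228.0.0/15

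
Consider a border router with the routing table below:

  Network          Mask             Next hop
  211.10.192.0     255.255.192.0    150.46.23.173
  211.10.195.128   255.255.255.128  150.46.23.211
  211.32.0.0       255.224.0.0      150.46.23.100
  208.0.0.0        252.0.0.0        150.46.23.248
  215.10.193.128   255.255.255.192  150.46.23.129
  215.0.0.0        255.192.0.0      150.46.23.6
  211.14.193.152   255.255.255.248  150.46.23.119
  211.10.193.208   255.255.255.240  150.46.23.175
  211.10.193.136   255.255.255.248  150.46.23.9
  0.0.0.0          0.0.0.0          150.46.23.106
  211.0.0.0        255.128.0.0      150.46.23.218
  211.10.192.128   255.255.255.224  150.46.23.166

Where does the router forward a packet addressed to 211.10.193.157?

150.46.23.173

Routes whose prefix contains 211.10.193.157:
  0.0.0.0/0 (default, matches everything) -> 150.46.23.106
  208.0.0.0/6 (208.0.0.0 - 211.255.255.255) -> 150.46.23.248
  211.0.0.0/9 (211.0.0.0 - 211.127.255.255) -> 150.46.23.218
  211.10.192.0/18 (211.10.192.0 - 211.10.255.255) -> 150.46.23.173
More-specific entries that do NOT match:
  211.14.193.152/29 (211.14.193.152 - 211.14.193.159) does not contain 211.10.193.157
  211.10.193.136/29 (211.10.193.136 - 211.10.193.143) does not contain 211.10.193.157
  211.10.193.208/28 (211.10.193.208 - 211.10.193.223) does not contain 211.10.193.157
  211.10.192.128/27 (211.10.192.128 - 211.10.192.159) does not contain 211.10.193.157
  215.10.193.128/26 (215.10.193.128 - 215.10.193.191) does not contain 211.10.193.157
  211.10.195.128/25 (211.10.195.128 - 211.10.195.255) does not contain 211.10.193.157
Longest matching prefix is /18 -> next hop 150.46.23.173.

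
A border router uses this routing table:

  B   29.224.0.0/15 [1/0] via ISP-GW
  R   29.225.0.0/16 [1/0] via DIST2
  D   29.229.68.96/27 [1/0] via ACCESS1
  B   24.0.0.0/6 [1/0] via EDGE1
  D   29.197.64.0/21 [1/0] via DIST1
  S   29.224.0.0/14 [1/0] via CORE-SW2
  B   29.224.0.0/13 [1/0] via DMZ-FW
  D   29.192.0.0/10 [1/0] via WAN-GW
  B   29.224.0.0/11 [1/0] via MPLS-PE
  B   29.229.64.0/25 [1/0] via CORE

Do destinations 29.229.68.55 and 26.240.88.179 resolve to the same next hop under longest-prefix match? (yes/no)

29.229.68.55: longest match 29.224.0.0/13 -> DMZ-FW
26.240.88.179: longest match 24.0.0.0/6 -> EDGE1

no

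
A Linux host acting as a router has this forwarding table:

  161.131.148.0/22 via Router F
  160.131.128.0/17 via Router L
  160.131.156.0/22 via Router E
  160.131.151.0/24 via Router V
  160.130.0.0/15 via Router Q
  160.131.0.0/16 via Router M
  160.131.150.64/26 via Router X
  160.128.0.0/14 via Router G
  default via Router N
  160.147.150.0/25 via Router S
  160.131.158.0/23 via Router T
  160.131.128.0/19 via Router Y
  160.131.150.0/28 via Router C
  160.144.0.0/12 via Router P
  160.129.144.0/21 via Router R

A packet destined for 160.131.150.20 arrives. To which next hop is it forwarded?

Router Y

Routes whose prefix contains 160.131.150.20:
  0.0.0.0/0 (default, matches everything) -> Router N
  160.128.0.0/14 (160.128.0.0 - 160.131.255.255) -> Router G
  160.130.0.0/15 (160.130.0.0 - 160.131.255.255) -> Router Q
  160.131.0.0/16 (160.131.0.0 - 160.131.255.255) -> Router M
  160.131.128.0/17 (160.131.128.0 - 160.131.255.255) -> Router L
  160.131.128.0/19 (160.131.128.0 - 160.131.159.255) -> Router Y
More-specific entries that do NOT match:
  160.131.150.0/28 (160.131.150.0 - 160.131.150.15) does not contain 160.131.150.20
  160.131.150.64/26 (160.131.150.64 - 160.131.150.127) does not contain 160.131.150.20
  160.147.150.0/25 (160.147.150.0 - 160.147.150.127) does not contain 160.131.150.20
  160.131.151.0/24 (160.131.151.0 - 160.131.151.255) does not contain 160.131.150.20
  160.131.158.0/23 (160.131.158.0 - 160.131.159.255) does not contain 160.131.150.20
  161.131.148.0/22 (161.131.148.0 - 161.131.151.255) does not contain 160.131.150.20
  160.131.156.0/22 (160.131.156.0 - 160.131.159.255) does not contain 160.131.150.20
  160.129.144.0/21 (160.129.144.0 - 160.129.151.255) does not contain 160.131.150.20
Longest matching prefix is /19 -> next hop Router Y.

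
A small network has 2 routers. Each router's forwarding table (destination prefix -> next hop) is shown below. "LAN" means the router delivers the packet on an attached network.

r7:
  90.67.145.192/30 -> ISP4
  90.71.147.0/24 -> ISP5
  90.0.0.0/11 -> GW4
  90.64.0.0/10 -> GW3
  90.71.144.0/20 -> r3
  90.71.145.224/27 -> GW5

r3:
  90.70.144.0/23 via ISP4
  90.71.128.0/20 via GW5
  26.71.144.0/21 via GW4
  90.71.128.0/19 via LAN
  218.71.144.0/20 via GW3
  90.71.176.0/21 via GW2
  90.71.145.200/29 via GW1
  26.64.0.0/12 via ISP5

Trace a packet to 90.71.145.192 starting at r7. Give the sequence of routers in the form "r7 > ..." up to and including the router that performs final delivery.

At r7: longest match for 90.71.145.192 is 90.71.144.0/20 -> r3
At r3: longest match for 90.71.145.192 is 90.71.128.0/19 -> LAN

r7 > r3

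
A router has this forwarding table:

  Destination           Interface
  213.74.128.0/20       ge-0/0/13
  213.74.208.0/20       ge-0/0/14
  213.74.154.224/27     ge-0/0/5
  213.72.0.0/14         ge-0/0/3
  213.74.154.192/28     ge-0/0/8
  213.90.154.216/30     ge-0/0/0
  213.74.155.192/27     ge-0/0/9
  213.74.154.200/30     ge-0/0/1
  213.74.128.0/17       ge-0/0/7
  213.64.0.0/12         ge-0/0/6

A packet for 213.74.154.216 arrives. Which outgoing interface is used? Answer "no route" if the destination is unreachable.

Routes whose prefix contains 213.74.154.216:
  213.64.0.0/12 (213.64.0.0 - 213.79.255.255) -> ge-0/0/6
  213.72.0.0/14 (213.72.0.0 - 213.75.255.255) -> ge-0/0/3
  213.74.128.0/17 (213.74.128.0 - 213.74.255.255) -> ge-0/0/7
More-specific entries that do NOT match:
  213.90.154.216/30 (213.90.154.216 - 213.90.154.219) does not contain 213.74.154.216
  213.74.154.200/30 (213.74.154.200 - 213.74.154.203) does not contain 213.74.154.216
  213.74.154.192/28 (213.74.154.192 - 213.74.154.207) does not contain 213.74.154.216
  213.74.154.224/27 (213.74.154.224 - 213.74.154.255) does not contain 213.74.154.216
  213.74.155.192/27 (213.74.155.192 - 213.74.155.223) does not contain 213.74.154.216
  213.74.128.0/20 (213.74.128.0 - 213.74.143.255) does not contain 213.74.154.216
  213.74.208.0/20 (213.74.208.0 - 213.74.223.255) does not contain 213.74.154.216
Longest matching prefix is /17 -> interface ge-0/0/7.

ge-0/0/7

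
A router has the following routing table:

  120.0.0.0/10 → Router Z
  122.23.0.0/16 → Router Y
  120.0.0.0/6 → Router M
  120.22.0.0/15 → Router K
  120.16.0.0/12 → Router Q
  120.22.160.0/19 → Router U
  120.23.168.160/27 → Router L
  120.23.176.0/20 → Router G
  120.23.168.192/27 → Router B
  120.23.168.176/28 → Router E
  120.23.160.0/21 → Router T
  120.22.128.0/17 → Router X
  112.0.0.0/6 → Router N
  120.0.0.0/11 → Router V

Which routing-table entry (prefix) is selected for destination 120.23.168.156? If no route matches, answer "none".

120.22.0.0/15

Entries matching 120.23.168.156:
  120.0.0.0/6 (120.0.0.0 - 123.255.255.255)
  120.0.0.0/10 (120.0.0.0 - 120.63.255.255)
  120.0.0.0/11 (120.0.0.0 - 120.31.255.255)
  120.16.0.0/12 (120.16.0.0 - 120.31.255.255)
  120.22.0.0/15 (120.22.0.0 - 120.23.255.255)
Most specific is 120.22.0.0/15.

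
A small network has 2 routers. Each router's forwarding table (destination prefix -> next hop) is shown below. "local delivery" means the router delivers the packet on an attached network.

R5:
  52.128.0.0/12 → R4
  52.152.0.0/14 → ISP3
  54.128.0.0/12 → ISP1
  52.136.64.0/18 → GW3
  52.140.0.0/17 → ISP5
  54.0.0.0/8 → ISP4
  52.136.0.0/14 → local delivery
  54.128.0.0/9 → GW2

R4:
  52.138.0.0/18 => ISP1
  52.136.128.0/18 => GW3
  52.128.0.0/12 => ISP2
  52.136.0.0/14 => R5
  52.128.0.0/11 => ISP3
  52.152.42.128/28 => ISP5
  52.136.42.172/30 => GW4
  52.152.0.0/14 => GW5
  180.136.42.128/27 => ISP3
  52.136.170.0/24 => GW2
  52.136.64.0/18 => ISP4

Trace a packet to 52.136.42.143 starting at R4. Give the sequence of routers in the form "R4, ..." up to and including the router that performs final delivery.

At R4: longest match for 52.136.42.143 is 52.136.0.0/14 -> R5
At R5: longest match for 52.136.42.143 is 52.136.0.0/14 -> local delivery

R4, R5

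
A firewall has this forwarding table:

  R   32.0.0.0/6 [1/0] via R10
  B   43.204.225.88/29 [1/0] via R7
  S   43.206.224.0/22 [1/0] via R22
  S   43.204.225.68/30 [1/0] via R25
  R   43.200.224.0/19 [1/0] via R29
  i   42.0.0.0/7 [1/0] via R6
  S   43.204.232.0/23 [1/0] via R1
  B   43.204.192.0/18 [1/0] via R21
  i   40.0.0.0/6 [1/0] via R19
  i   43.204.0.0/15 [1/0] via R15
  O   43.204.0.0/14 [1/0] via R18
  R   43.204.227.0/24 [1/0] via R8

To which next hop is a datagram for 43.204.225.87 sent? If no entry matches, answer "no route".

Routes whose prefix contains 43.204.225.87:
  40.0.0.0/6 (40.0.0.0 - 43.255.255.255) -> R19
  42.0.0.0/7 (42.0.0.0 - 43.255.255.255) -> R6
  43.204.0.0/14 (43.204.0.0 - 43.207.255.255) -> R18
  43.204.0.0/15 (43.204.0.0 - 43.205.255.255) -> R15
  43.204.192.0/18 (43.204.192.0 - 43.204.255.255) -> R21
More-specific entries that do NOT match:
  43.204.225.68/30 (43.204.225.68 - 43.204.225.71) does not contain 43.204.225.87
  43.204.225.88/29 (43.204.225.88 - 43.204.225.95) does not contain 43.204.225.87
  43.204.227.0/24 (43.204.227.0 - 43.204.227.255) does not contain 43.204.225.87
  43.204.232.0/23 (43.204.232.0 - 43.204.233.255) does not contain 43.204.225.87
  43.206.224.0/22 (43.206.224.0 - 43.206.227.255) does not contain 43.204.225.87
  43.200.224.0/19 (43.200.224.0 - 43.200.255.255) does not contain 43.204.225.87
Longest matching prefix is /18 -> next hop R21.

R21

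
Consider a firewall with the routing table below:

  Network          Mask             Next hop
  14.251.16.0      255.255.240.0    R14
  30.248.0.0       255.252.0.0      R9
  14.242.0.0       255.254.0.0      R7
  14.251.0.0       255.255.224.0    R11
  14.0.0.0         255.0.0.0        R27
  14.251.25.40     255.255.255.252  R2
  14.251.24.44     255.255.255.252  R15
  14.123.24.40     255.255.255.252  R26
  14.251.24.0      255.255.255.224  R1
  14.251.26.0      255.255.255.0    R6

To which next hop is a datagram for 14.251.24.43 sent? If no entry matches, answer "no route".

Routes whose prefix contains 14.251.24.43:
  14.0.0.0/8 (14.0.0.0 - 14.255.255.255) -> R27
  14.251.0.0/19 (14.251.0.0 - 14.251.31.255) -> R11
  14.251.16.0/20 (14.251.16.0 - 14.251.31.255) -> R14
More-specific entries that do NOT match:
  14.251.25.40/30 (14.251.25.40 - 14.251.25.43) does not contain 14.251.24.43
  14.251.24.44/30 (14.251.24.44 - 14.251.24.47) does not contain 14.251.24.43
  14.123.24.40/30 (14.123.24.40 - 14.123.24.43) does not contain 14.251.24.43
  14.251.24.0/27 (14.251.24.0 - 14.251.24.31) does not contain 14.251.24.43
  14.251.26.0/24 (14.251.26.0 - 14.251.26.255) does not contain 14.251.24.43
Longest matching prefix is /20 -> next hop R14.

R14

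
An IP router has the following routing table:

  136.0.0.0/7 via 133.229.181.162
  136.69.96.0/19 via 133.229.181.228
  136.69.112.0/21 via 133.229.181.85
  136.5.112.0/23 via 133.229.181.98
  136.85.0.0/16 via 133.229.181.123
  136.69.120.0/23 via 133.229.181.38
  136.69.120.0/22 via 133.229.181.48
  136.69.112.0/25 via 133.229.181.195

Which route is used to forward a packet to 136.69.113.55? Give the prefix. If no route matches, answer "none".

Entries matching 136.69.113.55:
  136.0.0.0/7 (136.0.0.0 - 137.255.255.255)
  136.69.96.0/19 (136.69.96.0 - 136.69.127.255)
  136.69.112.0/21 (136.69.112.0 - 136.69.119.255)
Most specific is 136.69.112.0/21.

136.69.112.0/21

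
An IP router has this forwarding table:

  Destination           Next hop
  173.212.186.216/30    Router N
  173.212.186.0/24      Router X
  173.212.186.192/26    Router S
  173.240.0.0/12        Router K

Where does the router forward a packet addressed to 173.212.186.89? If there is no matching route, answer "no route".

Routes whose prefix contains 173.212.186.89:
  173.212.186.0/24 (173.212.186.0 - 173.212.186.255) -> Router X
More-specific entries that do NOT match:
  173.212.186.216/30 (173.212.186.216 - 173.212.186.219) does not contain 173.212.186.89
  173.212.186.192/26 (173.212.186.192 - 173.212.186.255) does not contain 173.212.186.89
Longest matching prefix is /24 -> next hop Router X.

Router X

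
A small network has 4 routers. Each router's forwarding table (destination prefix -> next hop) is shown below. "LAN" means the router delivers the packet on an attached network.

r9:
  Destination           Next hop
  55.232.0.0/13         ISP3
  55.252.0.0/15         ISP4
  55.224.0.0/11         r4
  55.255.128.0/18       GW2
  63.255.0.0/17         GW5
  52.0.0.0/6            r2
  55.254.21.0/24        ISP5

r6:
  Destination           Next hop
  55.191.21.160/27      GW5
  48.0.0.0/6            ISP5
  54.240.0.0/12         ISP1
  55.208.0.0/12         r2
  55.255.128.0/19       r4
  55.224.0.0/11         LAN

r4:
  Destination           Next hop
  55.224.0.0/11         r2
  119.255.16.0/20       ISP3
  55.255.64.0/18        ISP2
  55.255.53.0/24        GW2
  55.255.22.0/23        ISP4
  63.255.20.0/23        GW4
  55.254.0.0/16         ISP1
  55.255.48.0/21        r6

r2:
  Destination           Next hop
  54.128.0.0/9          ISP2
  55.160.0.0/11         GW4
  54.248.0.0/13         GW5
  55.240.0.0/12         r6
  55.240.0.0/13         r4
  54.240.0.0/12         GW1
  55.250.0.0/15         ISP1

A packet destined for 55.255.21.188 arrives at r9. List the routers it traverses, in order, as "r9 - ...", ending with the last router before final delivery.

r9 - r4 - r2 - r6

At r9: longest match for 55.255.21.188 is 55.224.0.0/11 -> r4
At r4: longest match for 55.255.21.188 is 55.224.0.0/11 -> r2
At r2: longest match for 55.255.21.188 is 55.240.0.0/12 -> r6
At r6: longest match for 55.255.21.188 is 55.224.0.0/11 -> LAN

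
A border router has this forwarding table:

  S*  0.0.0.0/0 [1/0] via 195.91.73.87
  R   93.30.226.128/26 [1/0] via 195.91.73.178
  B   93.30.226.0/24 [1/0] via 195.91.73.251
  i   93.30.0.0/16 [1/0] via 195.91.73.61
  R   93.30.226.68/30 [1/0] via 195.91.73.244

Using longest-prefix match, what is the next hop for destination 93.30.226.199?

Routes whose prefix contains 93.30.226.199:
  0.0.0.0/0 (default, matches everything) -> 195.91.73.87
  93.30.0.0/16 (93.30.0.0 - 93.30.255.255) -> 195.91.73.61
  93.30.226.0/24 (93.30.226.0 - 93.30.226.255) -> 195.91.73.251
More-specific entries that do NOT match:
  93.30.226.68/30 (93.30.226.68 - 93.30.226.71) does not contain 93.30.226.199
  93.30.226.128/26 (93.30.226.128 - 93.30.226.191) does not contain 93.30.226.199
Longest matching prefix is /24 -> next hop 195.91.73.251.

195.91.73.251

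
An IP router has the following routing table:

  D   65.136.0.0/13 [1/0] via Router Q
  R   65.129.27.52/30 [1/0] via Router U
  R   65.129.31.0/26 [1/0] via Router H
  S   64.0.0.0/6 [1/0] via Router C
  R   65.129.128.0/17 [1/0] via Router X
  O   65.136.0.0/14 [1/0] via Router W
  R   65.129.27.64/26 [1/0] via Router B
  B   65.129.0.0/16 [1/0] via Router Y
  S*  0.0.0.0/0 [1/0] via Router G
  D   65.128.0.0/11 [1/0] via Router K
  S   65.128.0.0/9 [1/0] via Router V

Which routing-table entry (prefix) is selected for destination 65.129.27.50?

Entries matching 65.129.27.50:
  0.0.0.0/0 (default, matches everything)
  64.0.0.0/6 (64.0.0.0 - 67.255.255.255)
  65.128.0.0/9 (65.128.0.0 - 65.255.255.255)
  65.128.0.0/11 (65.128.0.0 - 65.159.255.255)
  65.129.0.0/16 (65.129.0.0 - 65.129.255.255)
Most specific is 65.129.0.0/16.

65.129.0.0/16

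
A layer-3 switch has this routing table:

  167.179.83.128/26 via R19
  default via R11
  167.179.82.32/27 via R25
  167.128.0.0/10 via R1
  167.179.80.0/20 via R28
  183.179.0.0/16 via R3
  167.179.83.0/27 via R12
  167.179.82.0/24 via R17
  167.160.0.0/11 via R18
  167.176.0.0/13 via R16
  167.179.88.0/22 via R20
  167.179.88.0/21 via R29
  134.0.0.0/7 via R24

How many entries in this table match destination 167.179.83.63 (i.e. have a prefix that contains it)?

Prefixes containing 167.179.83.63:
  0.0.0.0/0 (default, matches everything)
  167.128.0.0/10 (167.128.0.0 - 167.191.255.255)
  167.160.0.0/11 (167.160.0.0 - 167.191.255.255)
  167.176.0.0/13 (167.176.0.0 - 167.183.255.255)
  167.179.80.0/20 (167.179.80.0 - 167.179.95.255)
Total matching entries: 5.

5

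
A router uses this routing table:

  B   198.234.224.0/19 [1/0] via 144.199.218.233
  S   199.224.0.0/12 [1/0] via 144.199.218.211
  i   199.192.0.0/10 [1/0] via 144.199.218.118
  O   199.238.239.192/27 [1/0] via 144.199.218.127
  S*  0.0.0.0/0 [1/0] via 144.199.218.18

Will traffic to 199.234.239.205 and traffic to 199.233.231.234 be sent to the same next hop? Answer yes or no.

yes

199.234.239.205: longest match 199.224.0.0/12 -> 144.199.218.211
199.233.231.234: longest match 199.224.0.0/12 -> 144.199.218.211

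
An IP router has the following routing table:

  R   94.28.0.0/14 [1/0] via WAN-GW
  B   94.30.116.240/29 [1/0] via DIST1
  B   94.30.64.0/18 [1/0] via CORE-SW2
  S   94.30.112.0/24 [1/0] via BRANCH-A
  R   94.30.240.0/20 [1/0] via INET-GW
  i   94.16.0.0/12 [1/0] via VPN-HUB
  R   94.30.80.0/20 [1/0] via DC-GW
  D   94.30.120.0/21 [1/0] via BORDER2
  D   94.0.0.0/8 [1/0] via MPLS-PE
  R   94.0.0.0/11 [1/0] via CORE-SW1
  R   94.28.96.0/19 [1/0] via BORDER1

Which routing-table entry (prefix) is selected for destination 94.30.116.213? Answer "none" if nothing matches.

Entries matching 94.30.116.213:
  94.0.0.0/8 (94.0.0.0 - 94.255.255.255)
  94.0.0.0/11 (94.0.0.0 - 94.31.255.255)
  94.16.0.0/12 (94.16.0.0 - 94.31.255.255)
  94.28.0.0/14 (94.28.0.0 - 94.31.255.255)
  94.30.64.0/18 (94.30.64.0 - 94.30.127.255)
Most specific is 94.30.64.0/18.

94.30.64.0/18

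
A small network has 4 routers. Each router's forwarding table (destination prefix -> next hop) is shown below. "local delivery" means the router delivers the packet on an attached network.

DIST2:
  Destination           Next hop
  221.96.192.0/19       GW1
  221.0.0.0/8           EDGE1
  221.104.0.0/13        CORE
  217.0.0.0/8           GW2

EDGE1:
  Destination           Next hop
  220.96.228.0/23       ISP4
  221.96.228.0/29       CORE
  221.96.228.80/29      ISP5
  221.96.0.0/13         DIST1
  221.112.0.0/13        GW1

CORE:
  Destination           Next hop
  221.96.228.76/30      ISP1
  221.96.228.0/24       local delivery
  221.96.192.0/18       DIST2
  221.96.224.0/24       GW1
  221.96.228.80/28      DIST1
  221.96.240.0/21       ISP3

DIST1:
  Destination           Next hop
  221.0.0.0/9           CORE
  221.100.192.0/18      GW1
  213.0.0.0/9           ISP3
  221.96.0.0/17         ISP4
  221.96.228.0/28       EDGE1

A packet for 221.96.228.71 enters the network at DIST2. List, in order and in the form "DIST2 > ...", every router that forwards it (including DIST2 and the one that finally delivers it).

DIST2 > EDGE1 > DIST1 > CORE

At DIST2: longest match for 221.96.228.71 is 221.0.0.0/8 -> EDGE1
At EDGE1: longest match for 221.96.228.71 is 221.96.0.0/13 -> DIST1
At DIST1: longest match for 221.96.228.71 is 221.0.0.0/9 -> CORE
At CORE: longest match for 221.96.228.71 is 221.96.228.0/24 -> local delivery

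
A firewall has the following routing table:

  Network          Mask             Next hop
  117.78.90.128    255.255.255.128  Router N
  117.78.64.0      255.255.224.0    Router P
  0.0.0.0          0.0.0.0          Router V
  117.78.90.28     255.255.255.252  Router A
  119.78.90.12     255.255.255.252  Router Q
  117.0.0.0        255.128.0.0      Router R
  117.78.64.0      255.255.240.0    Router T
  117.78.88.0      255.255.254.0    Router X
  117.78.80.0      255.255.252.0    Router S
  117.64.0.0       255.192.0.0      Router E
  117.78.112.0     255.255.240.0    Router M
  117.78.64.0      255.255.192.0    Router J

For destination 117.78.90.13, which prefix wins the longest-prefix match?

117.78.64.0/19

Entries matching 117.78.90.13:
  0.0.0.0/0 (default, matches everything)
  117.0.0.0/9 (117.0.0.0 - 117.127.255.255)
  117.64.0.0/10 (117.64.0.0 - 117.127.255.255)
  117.78.64.0/18 (117.78.64.0 - 117.78.127.255)
  117.78.64.0/19 (117.78.64.0 - 117.78.95.255)
Most specific is 117.78.64.0/19.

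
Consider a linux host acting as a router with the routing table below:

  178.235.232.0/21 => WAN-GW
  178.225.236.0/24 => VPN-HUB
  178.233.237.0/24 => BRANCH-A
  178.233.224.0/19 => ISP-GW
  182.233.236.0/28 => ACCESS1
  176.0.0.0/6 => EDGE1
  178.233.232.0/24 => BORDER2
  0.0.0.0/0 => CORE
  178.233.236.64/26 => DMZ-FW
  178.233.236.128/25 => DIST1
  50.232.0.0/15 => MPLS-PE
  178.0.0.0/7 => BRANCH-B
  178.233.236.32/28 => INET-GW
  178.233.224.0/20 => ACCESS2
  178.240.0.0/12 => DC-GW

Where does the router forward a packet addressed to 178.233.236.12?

ACCESS2

Routes whose prefix contains 178.233.236.12:
  0.0.0.0/0 (default, matches everything) -> CORE
  176.0.0.0/6 (176.0.0.0 - 179.255.255.255) -> EDGE1
  178.0.0.0/7 (178.0.0.0 - 179.255.255.255) -> BRANCH-B
  178.233.224.0/19 (178.233.224.0 - 178.233.255.255) -> ISP-GW
  178.233.224.0/20 (178.233.224.0 - 178.233.239.255) -> ACCESS2
More-specific entries that do NOT match:
  182.233.236.0/28 (182.233.236.0 - 182.233.236.15) does not contain 178.233.236.12
  178.233.236.32/28 (178.233.236.32 - 178.233.236.47) does not contain 178.233.236.12
  178.233.236.64/26 (178.233.236.64 - 178.233.236.127) does not contain 178.233.236.12
  178.233.236.128/25 (178.233.236.128 - 178.233.236.255) does not contain 178.233.236.12
  178.225.236.0/24 (178.225.236.0 - 178.225.236.255) does not contain 178.233.236.12
  178.233.237.0/24 (178.233.237.0 - 178.233.237.255) does not contain 178.233.236.12
  178.233.232.0/24 (178.233.232.0 - 178.233.232.255) does not contain 178.233.236.12
  178.235.232.0/21 (178.235.232.0 - 178.235.239.255) does not contain 178.233.236.12
Longest matching prefix is /20 -> next hop ACCESS2.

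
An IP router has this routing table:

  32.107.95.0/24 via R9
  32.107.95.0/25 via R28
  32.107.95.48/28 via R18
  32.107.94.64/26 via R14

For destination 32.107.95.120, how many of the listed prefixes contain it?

2

Prefixes containing 32.107.95.120:
  32.107.95.0/24 (32.107.95.0 - 32.107.95.255)
  32.107.95.0/25 (32.107.95.0 - 32.107.95.127)
Total matching entries: 2.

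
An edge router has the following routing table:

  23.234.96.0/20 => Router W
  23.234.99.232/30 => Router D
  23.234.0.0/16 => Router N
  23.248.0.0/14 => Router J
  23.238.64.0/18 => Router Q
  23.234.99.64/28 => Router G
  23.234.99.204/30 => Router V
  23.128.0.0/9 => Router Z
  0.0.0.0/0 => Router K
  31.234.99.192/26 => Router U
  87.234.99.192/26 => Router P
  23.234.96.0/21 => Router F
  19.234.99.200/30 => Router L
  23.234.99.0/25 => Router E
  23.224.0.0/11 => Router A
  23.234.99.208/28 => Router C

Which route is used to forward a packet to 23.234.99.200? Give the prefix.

23.234.96.0/21

Entries matching 23.234.99.200:
  0.0.0.0/0 (default, matches everything)
  23.128.0.0/9 (23.128.0.0 - 23.255.255.255)
  23.224.0.0/11 (23.224.0.0 - 23.255.255.255)
  23.234.0.0/16 (23.234.0.0 - 23.234.255.255)
  23.234.96.0/20 (23.234.96.0 - 23.234.111.255)
  23.234.96.0/21 (23.234.96.0 - 23.234.103.255)
Most specific is 23.234.96.0/21.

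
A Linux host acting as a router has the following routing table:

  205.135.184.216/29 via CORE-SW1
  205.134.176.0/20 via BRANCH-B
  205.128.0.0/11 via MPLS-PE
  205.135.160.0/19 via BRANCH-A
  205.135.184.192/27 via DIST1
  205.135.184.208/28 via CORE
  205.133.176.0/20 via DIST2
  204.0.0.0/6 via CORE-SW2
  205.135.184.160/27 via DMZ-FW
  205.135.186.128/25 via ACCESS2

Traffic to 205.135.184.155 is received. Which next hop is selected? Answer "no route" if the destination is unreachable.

Routes whose prefix contains 205.135.184.155:
  204.0.0.0/6 (204.0.0.0 - 207.255.255.255) -> CORE-SW2
  205.128.0.0/11 (205.128.0.0 - 205.159.255.255) -> MPLS-PE
  205.135.160.0/19 (205.135.160.0 - 205.135.191.255) -> BRANCH-A
More-specific entries that do NOT match:
  205.135.184.216/29 (205.135.184.216 - 205.135.184.223) does not contain 205.135.184.155
  205.135.184.208/28 (205.135.184.208 - 205.135.184.223) does not contain 205.135.184.155
  205.135.184.192/27 (205.135.184.192 - 205.135.184.223) does not contain 205.135.184.155
  205.135.184.160/27 (205.135.184.160 - 205.135.184.191) does not contain 205.135.184.155
  205.135.186.128/25 (205.135.186.128 - 205.135.186.255) does not contain 205.135.184.155
  205.134.176.0/20 (205.134.176.0 - 205.134.191.255) does not contain 205.135.184.155
  205.133.176.0/20 (205.133.176.0 - 205.133.191.255) does not contain 205.135.184.155
Longest matching prefix is /19 -> next hop BRANCH-A.

BRANCH-A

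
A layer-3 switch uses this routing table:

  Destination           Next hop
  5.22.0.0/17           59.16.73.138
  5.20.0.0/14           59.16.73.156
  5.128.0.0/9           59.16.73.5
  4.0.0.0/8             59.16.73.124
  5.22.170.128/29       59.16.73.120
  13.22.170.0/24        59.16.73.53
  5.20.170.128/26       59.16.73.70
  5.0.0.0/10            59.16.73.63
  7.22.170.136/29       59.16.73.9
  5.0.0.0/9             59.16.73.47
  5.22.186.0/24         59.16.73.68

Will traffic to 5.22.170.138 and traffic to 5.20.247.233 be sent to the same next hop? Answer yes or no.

5.22.170.138: longest match 5.20.0.0/14 -> 59.16.73.156
5.20.247.233: longest match 5.20.0.0/14 -> 59.16.73.156

yes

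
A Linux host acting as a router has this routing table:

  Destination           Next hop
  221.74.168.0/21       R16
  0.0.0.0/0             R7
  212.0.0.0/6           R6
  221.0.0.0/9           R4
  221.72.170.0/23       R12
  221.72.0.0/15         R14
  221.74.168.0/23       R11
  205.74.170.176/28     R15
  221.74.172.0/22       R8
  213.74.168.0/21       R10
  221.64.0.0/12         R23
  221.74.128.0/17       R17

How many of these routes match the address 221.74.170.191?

5

Prefixes containing 221.74.170.191:
  0.0.0.0/0 (default, matches everything)
  221.0.0.0/9 (221.0.0.0 - 221.127.255.255)
  221.64.0.0/12 (221.64.0.0 - 221.79.255.255)
  221.74.128.0/17 (221.74.128.0 - 221.74.255.255)
  221.74.168.0/21 (221.74.168.0 - 221.74.175.255)
Total matching entries: 5.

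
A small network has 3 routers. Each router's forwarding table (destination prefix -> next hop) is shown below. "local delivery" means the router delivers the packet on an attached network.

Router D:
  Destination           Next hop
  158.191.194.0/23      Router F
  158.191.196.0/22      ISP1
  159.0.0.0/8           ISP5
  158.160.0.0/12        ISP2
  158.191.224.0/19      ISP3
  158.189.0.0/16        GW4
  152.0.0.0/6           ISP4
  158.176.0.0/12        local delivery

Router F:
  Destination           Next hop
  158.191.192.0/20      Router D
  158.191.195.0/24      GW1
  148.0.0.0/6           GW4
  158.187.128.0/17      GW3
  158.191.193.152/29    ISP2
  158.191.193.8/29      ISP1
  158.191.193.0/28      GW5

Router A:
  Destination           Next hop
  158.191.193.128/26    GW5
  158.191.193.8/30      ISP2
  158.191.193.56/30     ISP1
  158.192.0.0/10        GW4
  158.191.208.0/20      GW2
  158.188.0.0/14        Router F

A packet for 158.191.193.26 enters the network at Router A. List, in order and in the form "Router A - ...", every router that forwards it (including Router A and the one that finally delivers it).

At Router A: longest match for 158.191.193.26 is 158.188.0.0/14 -> Router F
At Router F: longest match for 158.191.193.26 is 158.191.192.0/20 -> Router D
At Router D: longest match for 158.191.193.26 is 158.176.0.0/12 -> local delivery

Router A - Router F - Router D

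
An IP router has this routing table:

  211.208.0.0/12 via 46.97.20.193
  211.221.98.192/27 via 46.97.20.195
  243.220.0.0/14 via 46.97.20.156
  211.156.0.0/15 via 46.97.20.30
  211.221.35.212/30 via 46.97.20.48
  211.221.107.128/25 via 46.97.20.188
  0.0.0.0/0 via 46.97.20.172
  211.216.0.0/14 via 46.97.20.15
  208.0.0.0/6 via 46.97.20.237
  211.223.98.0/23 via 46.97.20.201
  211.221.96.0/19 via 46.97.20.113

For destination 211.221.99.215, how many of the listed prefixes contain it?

Prefixes containing 211.221.99.215:
  0.0.0.0/0 (default, matches everything)
  208.0.0.0/6 (208.0.0.0 - 211.255.255.255)
  211.208.0.0/12 (211.208.0.0 - 211.223.255.255)
  211.221.96.0/19 (211.221.96.0 - 211.221.127.255)
Total matching entries: 4.

4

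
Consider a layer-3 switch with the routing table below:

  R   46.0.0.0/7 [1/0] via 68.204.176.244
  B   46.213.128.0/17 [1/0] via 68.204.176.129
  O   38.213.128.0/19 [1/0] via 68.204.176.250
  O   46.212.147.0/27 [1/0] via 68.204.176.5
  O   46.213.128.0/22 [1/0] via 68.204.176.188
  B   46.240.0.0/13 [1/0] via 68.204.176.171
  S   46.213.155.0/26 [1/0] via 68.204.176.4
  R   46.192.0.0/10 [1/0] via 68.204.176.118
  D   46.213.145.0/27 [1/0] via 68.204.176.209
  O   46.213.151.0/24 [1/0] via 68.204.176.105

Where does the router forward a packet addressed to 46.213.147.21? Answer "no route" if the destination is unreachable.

68.204.176.129

Routes whose prefix contains 46.213.147.21:
  46.0.0.0/7 (46.0.0.0 - 47.255.255.255) -> 68.204.176.244
  46.192.0.0/10 (46.192.0.0 - 46.255.255.255) -> 68.204.176.118
  46.213.128.0/17 (46.213.128.0 - 46.213.255.255) -> 68.204.176.129
More-specific entries that do NOT match:
  46.212.147.0/27 (46.212.147.0 - 46.212.147.31) does not contain 46.213.147.21
  46.213.145.0/27 (46.213.145.0 - 46.213.145.31) does not contain 46.213.147.21
  46.213.155.0/26 (46.213.155.0 - 46.213.155.63) does not contain 46.213.147.21
  46.213.151.0/24 (46.213.151.0 - 46.213.151.255) does not contain 46.213.147.21
  46.213.128.0/22 (46.213.128.0 - 46.213.131.255) does not contain 46.213.147.21
  38.213.128.0/19 (38.213.128.0 - 38.213.159.255) does not contain 46.213.147.21
Longest matching prefix is /17 -> next hop 68.204.176.129.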